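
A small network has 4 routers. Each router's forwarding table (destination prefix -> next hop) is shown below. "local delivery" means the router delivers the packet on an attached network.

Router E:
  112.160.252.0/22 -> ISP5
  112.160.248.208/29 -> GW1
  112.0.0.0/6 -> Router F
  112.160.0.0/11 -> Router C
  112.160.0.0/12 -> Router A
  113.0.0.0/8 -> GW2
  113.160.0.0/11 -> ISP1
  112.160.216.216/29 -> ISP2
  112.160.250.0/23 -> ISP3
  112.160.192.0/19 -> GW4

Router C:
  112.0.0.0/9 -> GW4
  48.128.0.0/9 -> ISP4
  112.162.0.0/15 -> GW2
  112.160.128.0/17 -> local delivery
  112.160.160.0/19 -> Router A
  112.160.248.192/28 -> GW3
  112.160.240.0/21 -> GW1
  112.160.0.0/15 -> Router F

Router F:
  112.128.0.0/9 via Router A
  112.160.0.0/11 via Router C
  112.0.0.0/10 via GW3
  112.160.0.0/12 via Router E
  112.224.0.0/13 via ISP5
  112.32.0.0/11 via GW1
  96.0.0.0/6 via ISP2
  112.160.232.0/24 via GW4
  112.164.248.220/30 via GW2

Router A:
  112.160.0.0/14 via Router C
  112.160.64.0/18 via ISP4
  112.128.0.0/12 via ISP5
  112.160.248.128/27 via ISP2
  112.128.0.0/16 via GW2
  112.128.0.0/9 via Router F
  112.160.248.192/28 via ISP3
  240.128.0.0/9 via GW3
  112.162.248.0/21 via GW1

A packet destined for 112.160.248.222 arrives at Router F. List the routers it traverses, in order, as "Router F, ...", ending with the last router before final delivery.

At Router F: longest match for 112.160.248.222 is 112.160.0.0/12 -> Router E
At Router E: longest match for 112.160.248.222 is 112.160.0.0/12 -> Router A
At Router A: longest match for 112.160.248.222 is 112.160.0.0/14 -> Router C
At Router C: longest match for 112.160.248.222 is 112.160.128.0/17 -> local delivery

Router F, Router E, Router A, Router C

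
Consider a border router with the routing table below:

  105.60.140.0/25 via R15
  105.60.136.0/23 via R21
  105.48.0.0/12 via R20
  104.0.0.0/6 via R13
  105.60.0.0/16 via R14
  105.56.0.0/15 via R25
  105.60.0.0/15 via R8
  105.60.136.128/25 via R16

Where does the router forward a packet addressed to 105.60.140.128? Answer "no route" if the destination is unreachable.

Routes whose prefix contains 105.60.140.128:
  104.0.0.0/6 (104.0.0.0 - 107.255.255.255) -> R13
  105.48.0.0/12 (105.48.0.0 - 105.63.255.255) -> R20
  105.60.0.0/15 (105.60.0.0 - 105.61.255.255) -> R8
  105.60.0.0/16 (105.60.0.0 - 105.60.255.255) -> R14
More-specific entries that do NOT match:
  105.60.140.0/25 (105.60.140.0 - 105.60.140.127) does not contain 105.60.140.128
  105.60.136.128/25 (105.60.136.128 - 105.60.136.255) does not contain 105.60.140.128
  105.60.136.0/23 (105.60.136.0 - 105.60.137.255) does not contain 105.60.140.128
Longest matching prefix is /16 -> next hop R14.

R14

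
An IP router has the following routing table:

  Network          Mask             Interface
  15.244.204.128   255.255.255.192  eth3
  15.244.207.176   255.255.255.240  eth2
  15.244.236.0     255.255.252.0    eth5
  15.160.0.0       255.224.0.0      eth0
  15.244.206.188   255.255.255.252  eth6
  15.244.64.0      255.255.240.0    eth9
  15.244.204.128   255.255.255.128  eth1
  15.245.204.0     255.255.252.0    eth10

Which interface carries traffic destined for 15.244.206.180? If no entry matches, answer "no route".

no route

No entry's prefix contains 15.244.206.180; there is no default route.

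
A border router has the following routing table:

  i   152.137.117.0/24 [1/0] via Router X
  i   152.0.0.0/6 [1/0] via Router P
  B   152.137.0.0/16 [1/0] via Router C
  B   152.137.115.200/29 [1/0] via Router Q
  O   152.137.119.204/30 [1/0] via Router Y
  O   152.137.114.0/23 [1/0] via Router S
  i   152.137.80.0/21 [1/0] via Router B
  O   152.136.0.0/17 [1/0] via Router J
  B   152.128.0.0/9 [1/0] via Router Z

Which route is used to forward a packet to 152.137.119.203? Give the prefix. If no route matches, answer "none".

Entries matching 152.137.119.203:
  152.0.0.0/6 (152.0.0.0 - 155.255.255.255)
  152.128.0.0/9 (152.128.0.0 - 152.255.255.255)
  152.137.0.0/16 (152.137.0.0 - 152.137.255.255)
Most specific is 152.137.0.0/16.

152.137.0.0/16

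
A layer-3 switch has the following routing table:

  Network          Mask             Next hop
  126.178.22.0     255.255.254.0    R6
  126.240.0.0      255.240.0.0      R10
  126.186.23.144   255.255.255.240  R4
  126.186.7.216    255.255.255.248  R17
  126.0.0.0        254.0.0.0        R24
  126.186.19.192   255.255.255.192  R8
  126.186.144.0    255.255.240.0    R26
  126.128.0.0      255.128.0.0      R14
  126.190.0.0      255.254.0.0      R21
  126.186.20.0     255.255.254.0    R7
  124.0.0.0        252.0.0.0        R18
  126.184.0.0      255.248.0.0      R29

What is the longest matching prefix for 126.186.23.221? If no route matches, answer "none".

Entries matching 126.186.23.221:
  124.0.0.0/6 (124.0.0.0 - 127.255.255.255)
  126.0.0.0/7 (126.0.0.0 - 127.255.255.255)
  126.128.0.0/9 (126.128.0.0 - 126.255.255.255)
  126.184.0.0/13 (126.184.0.0 - 126.191.255.255)
Most specific is 126.184.0.0/13.

126.184.0.0/13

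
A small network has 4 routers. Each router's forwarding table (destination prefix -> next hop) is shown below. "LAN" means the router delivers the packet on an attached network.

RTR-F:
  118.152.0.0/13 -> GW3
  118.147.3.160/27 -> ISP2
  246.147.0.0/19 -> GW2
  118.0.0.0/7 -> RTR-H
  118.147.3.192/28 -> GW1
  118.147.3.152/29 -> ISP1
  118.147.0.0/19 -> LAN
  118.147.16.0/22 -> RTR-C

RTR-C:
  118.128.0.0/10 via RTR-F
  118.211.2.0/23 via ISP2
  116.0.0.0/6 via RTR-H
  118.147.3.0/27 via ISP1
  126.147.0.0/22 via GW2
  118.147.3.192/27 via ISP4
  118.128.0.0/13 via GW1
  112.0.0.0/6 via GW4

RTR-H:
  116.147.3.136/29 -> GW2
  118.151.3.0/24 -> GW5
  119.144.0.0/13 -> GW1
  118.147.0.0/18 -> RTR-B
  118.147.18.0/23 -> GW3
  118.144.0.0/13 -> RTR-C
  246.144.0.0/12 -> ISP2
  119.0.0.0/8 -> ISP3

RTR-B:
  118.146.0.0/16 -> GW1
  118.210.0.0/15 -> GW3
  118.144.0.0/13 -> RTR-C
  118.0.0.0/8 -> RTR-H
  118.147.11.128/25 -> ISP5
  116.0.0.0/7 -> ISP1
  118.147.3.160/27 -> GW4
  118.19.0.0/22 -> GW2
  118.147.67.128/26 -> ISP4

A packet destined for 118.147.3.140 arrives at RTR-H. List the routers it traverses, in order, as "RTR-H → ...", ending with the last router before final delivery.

RTR-H → RTR-B → RTR-C → RTR-F

At RTR-H: longest match for 118.147.3.140 is 118.147.0.0/18 -> RTR-B
At RTR-B: longest match for 118.147.3.140 is 118.144.0.0/13 -> RTR-C
At RTR-C: longest match for 118.147.3.140 is 118.128.0.0/10 -> RTR-F
At RTR-F: longest match for 118.147.3.140 is 118.147.0.0/19 -> LAN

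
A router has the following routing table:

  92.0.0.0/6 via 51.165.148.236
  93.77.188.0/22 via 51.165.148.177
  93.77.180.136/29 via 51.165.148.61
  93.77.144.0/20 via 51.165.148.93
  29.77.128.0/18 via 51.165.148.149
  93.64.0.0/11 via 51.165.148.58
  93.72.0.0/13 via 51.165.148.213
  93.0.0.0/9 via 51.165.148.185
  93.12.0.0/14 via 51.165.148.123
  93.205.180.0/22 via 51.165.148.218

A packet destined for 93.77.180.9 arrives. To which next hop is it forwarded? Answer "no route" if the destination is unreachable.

51.165.148.213

Routes whose prefix contains 93.77.180.9:
  92.0.0.0/6 (92.0.0.0 - 95.255.255.255) -> 51.165.148.236
  93.0.0.0/9 (93.0.0.0 - 93.127.255.255) -> 51.165.148.185
  93.64.0.0/11 (93.64.0.0 - 93.95.255.255) -> 51.165.148.58
  93.72.0.0/13 (93.72.0.0 - 93.79.255.255) -> 51.165.148.213
More-specific entries that do NOT match:
  93.77.180.136/29 (93.77.180.136 - 93.77.180.143) does not contain 93.77.180.9
  93.77.188.0/22 (93.77.188.0 - 93.77.191.255) does not contain 93.77.180.9
  93.205.180.0/22 (93.205.180.0 - 93.205.183.255) does not contain 93.77.180.9
  93.77.144.0/20 (93.77.144.0 - 93.77.159.255) does not contain 93.77.180.9
  29.77.128.0/18 (29.77.128.0 - 29.77.191.255) does not contain 93.77.180.9
  93.12.0.0/14 (93.12.0.0 - 93.15.255.255) does not contain 93.77.180.9
Longest matching prefix is /13 -> next hop 51.165.148.213.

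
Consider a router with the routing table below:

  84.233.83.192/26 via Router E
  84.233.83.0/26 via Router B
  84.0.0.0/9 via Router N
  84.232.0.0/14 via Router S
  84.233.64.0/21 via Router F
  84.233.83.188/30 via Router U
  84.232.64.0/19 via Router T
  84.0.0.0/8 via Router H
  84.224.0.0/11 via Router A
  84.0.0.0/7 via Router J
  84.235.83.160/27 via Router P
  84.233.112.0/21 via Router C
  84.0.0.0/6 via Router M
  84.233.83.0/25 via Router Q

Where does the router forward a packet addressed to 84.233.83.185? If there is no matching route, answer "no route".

Routes whose prefix contains 84.233.83.185:
  84.0.0.0/6 (84.0.0.0 - 87.255.255.255) -> Router M
  84.0.0.0/7 (84.0.0.0 - 85.255.255.255) -> Router J
  84.0.0.0/8 (84.0.0.0 - 84.255.255.255) -> Router H
  84.224.0.0/11 (84.224.0.0 - 84.255.255.255) -> Router A
  84.232.0.0/14 (84.232.0.0 - 84.235.255.255) -> Router S
More-specific entries that do NOT match:
  84.233.83.188/30 (84.233.83.188 - 84.233.83.191) does not contain 84.233.83.185
  84.235.83.160/27 (84.235.83.160 - 84.235.83.191) does not contain 84.233.83.185
  84.233.83.192/26 (84.233.83.192 - 84.233.83.255) does not contain 84.233.83.185
  84.233.83.0/26 (84.233.83.0 - 84.233.83.63) does not contain 84.233.83.185
  84.233.83.0/25 (84.233.83.0 - 84.233.83.127) does not contain 84.233.83.185
  84.233.64.0/21 (84.233.64.0 - 84.233.71.255) does not contain 84.233.83.185
  84.233.112.0/21 (84.233.112.0 - 84.233.119.255) does not contain 84.233.83.185
  84.232.64.0/19 (84.232.64.0 - 84.232.95.255) does not contain 84.233.83.185
Longest matching prefix is /14 -> next hop Router S.

Router S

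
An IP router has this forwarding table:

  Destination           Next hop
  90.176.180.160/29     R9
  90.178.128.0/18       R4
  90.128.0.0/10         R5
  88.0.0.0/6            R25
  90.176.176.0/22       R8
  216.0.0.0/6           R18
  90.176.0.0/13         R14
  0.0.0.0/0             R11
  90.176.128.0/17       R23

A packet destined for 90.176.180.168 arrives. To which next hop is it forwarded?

Routes whose prefix contains 90.176.180.168:
  0.0.0.0/0 (default, matches everything) -> R11
  88.0.0.0/6 (88.0.0.0 - 91.255.255.255) -> R25
  90.128.0.0/10 (90.128.0.0 - 90.191.255.255) -> R5
  90.176.0.0/13 (90.176.0.0 - 90.183.255.255) -> R14
  90.176.128.0/17 (90.176.128.0 - 90.176.255.255) -> R23
More-specific entries that do NOT match:
  90.176.180.160/29 (90.176.180.160 - 90.176.180.167) does not contain 90.176.180.168
  90.176.176.0/22 (90.176.176.0 - 90.176.179.255) does not contain 90.176.180.168
  90.178.128.0/18 (90.178.128.0 - 90.178.191.255) does not contain 90.176.180.168
Longest matching prefix is /17 -> next hop R23.

R23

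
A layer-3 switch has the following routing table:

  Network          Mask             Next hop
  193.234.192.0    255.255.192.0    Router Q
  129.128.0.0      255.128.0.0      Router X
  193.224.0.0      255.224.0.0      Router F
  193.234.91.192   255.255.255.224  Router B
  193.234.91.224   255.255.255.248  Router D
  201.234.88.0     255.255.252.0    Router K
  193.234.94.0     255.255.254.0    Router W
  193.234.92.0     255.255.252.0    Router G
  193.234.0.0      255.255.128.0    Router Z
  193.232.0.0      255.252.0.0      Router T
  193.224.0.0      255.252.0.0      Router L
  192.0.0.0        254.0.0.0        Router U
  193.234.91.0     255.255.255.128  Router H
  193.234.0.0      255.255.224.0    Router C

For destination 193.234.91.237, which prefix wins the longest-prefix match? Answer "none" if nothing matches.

Entries matching 193.234.91.237:
  192.0.0.0/7 (192.0.0.0 - 193.255.255.255)
  193.224.0.0/11 (193.224.0.0 - 193.255.255.255)
  193.232.0.0/14 (193.232.0.0 - 193.235.255.255)
  193.234.0.0/17 (193.234.0.0 - 193.234.127.255)
Most specific is 193.234.0.0/17.

193.234.0.0/17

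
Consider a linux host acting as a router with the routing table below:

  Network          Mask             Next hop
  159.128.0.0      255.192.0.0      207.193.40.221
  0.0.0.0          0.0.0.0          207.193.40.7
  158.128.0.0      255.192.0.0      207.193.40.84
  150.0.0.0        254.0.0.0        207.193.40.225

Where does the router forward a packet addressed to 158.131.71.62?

Routes whose prefix contains 158.131.71.62:
  0.0.0.0/0 (default, matches everything) -> 207.193.40.7
  158.128.0.0/10 (158.128.0.0 - 158.191.255.255) -> 207.193.40.84
Longest matching prefix is /10 -> next hop 207.193.40.84.

207.193.40.84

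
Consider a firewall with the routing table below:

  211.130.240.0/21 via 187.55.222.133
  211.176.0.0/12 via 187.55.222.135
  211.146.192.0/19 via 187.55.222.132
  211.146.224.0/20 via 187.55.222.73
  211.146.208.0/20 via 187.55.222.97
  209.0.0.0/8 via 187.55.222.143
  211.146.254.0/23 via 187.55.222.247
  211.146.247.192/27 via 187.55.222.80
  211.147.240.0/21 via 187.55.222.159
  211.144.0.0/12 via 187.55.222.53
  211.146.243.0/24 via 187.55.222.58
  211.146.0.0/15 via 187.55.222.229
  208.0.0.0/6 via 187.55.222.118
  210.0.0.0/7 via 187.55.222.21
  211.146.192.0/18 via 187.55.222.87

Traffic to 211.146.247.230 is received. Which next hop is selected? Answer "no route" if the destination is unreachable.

187.55.222.87

Routes whose prefix contains 211.146.247.230:
  208.0.0.0/6 (208.0.0.0 - 211.255.255.255) -> 187.55.222.118
  210.0.0.0/7 (210.0.0.0 - 211.255.255.255) -> 187.55.222.21
  211.144.0.0/12 (211.144.0.0 - 211.159.255.255) -> 187.55.222.53
  211.146.0.0/15 (211.146.0.0 - 211.147.255.255) -> 187.55.222.229
  211.146.192.0/18 (211.146.192.0 - 211.146.255.255) -> 187.55.222.87
More-specific entries that do NOT match:
  211.146.247.192/27 (211.146.247.192 - 211.146.247.223) does not contain 211.146.247.230
  211.146.243.0/24 (211.146.243.0 - 211.146.243.255) does not contain 211.146.247.230
  211.146.254.0/23 (211.146.254.0 - 211.146.255.255) does not contain 211.146.247.230
  211.130.240.0/21 (211.130.240.0 - 211.130.247.255) does not contain 211.146.247.230
  211.147.240.0/21 (211.147.240.0 - 211.147.247.255) does not contain 211.146.247.230
  211.146.224.0/20 (211.146.224.0 - 211.146.239.255) does not contain 211.146.247.230
  211.146.208.0/20 (211.146.208.0 - 211.146.223.255) does not contain 211.146.247.230
  211.146.192.0/19 (211.146.192.0 - 211.146.223.255) does not contain 211.146.247.230
Longest matching prefix is /18 -> next hop 187.55.222.87.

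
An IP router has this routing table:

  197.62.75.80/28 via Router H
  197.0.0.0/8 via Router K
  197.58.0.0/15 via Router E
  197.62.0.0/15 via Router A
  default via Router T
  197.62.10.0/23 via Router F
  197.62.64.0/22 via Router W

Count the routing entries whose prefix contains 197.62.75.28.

Prefixes containing 197.62.75.28:
  0.0.0.0/0 (default, matches everything)
  197.0.0.0/8 (197.0.0.0 - 197.255.255.255)
  197.62.0.0/15 (197.62.0.0 - 197.63.255.255)
Total matching entries: 3.

3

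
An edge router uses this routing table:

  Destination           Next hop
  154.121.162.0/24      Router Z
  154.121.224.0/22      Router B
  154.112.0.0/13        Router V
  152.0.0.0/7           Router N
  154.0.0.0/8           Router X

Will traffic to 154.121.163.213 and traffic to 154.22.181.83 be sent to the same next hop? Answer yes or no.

154.121.163.213: longest match 154.0.0.0/8 -> Router X
154.22.181.83: longest match 154.0.0.0/8 -> Router X

yes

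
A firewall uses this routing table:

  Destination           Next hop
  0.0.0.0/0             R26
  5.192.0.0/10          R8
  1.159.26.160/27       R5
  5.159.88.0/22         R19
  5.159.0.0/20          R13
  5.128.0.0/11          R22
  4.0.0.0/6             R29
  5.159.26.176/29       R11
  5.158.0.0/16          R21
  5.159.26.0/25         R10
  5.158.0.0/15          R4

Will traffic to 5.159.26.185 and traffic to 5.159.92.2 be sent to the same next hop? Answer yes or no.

5.159.26.185: longest match 5.158.0.0/15 -> R4
5.159.92.2: longest match 5.158.0.0/15 -> R4

yes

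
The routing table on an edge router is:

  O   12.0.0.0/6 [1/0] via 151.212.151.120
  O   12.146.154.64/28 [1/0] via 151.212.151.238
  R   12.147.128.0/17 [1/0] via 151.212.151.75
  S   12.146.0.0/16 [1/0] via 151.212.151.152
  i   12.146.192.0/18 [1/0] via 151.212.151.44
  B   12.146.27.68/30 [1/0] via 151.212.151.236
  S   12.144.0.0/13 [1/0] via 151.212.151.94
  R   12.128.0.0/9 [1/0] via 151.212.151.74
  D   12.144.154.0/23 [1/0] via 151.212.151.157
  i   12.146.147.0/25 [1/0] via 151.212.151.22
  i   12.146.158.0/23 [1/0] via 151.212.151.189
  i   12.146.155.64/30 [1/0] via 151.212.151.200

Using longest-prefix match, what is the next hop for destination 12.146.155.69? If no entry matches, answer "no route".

151.212.151.152

Routes whose prefix contains 12.146.155.69:
  12.0.0.0/6 (12.0.0.0 - 15.255.255.255) -> 151.212.151.120
  12.128.0.0/9 (12.128.0.0 - 12.255.255.255) -> 151.212.151.74
  12.144.0.0/13 (12.144.0.0 - 12.151.255.255) -> 151.212.151.94
  12.146.0.0/16 (12.146.0.0 - 12.146.255.255) -> 151.212.151.152
More-specific entries that do NOT match:
  12.146.27.68/30 (12.146.27.68 - 12.146.27.71) does not contain 12.146.155.69
  12.146.155.64/30 (12.146.155.64 - 12.146.155.67) does not contain 12.146.155.69
  12.146.154.64/28 (12.146.154.64 - 12.146.154.79) does not contain 12.146.155.69
  12.146.147.0/25 (12.146.147.0 - 12.146.147.127) does not contain 12.146.155.69
  12.144.154.0/23 (12.144.154.0 - 12.144.155.255) does not contain 12.146.155.69
  12.146.158.0/23 (12.146.158.0 - 12.146.159.255) does not contain 12.146.155.69
  12.146.192.0/18 (12.146.192.0 - 12.146.255.255) does not contain 12.146.155.69
  12.147.128.0/17 (12.147.128.0 - 12.147.255.255) does not contain 12.146.155.69
Longest matching prefix is /16 -> next hop 151.212.151.152.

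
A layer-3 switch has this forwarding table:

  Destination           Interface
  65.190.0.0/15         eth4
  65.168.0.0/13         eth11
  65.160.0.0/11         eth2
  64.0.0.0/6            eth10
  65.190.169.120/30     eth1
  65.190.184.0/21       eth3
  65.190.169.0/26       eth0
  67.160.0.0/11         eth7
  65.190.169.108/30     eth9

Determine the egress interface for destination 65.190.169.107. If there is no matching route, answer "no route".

eth4

Routes whose prefix contains 65.190.169.107:
  64.0.0.0/6 (64.0.0.0 - 67.255.255.255) -> eth10
  65.160.0.0/11 (65.160.0.0 - 65.191.255.255) -> eth2
  65.190.0.0/15 (65.190.0.0 - 65.191.255.255) -> eth4
More-specific entries that do NOT match:
  65.190.169.120/30 (65.190.169.120 - 65.190.169.123) does not contain 65.190.169.107
  65.190.169.108/30 (65.190.169.108 - 65.190.169.111) does not contain 65.190.169.107
  65.190.169.0/26 (65.190.169.0 - 65.190.169.63) does not contain 65.190.169.107
  65.190.184.0/21 (65.190.184.0 - 65.190.191.255) does not contain 65.190.169.107
Longest matching prefix is /15 -> interface eth4.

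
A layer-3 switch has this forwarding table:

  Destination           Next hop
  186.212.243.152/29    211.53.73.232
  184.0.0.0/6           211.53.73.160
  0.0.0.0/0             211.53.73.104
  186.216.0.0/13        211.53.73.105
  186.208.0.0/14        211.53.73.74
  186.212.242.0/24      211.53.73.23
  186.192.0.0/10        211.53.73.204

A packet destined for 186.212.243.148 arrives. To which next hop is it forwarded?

Routes whose prefix contains 186.212.243.148:
  0.0.0.0/0 (default, matches everything) -> 211.53.73.104
  184.0.0.0/6 (184.0.0.0 - 187.255.255.255) -> 211.53.73.160
  186.192.0.0/10 (186.192.0.0 - 186.255.255.255) -> 211.53.73.204
More-specific entries that do NOT match:
  186.212.243.152/29 (186.212.243.152 - 186.212.243.159) does not contain 186.212.243.148
  186.212.242.0/24 (186.212.242.0 - 186.212.242.255) does not contain 186.212.243.148
  186.208.0.0/14 (186.208.0.0 - 186.211.255.255) does not contain 186.212.243.148
  186.216.0.0/13 (186.216.0.0 - 186.223.255.255) does not contain 186.212.243.148
Longest matching prefix is /10 -> next hop 211.53.73.204.

211.53.73.204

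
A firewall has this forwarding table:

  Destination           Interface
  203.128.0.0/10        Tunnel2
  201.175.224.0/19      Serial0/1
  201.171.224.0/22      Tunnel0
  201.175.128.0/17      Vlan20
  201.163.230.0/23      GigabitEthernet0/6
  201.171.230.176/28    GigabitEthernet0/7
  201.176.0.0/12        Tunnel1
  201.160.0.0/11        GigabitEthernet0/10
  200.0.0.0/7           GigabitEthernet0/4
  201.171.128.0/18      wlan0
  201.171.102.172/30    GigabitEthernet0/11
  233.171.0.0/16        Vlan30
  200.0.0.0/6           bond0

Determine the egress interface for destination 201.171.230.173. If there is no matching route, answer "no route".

GigabitEthernet0/10

Routes whose prefix contains 201.171.230.173:
  200.0.0.0/6 (200.0.0.0 - 203.255.255.255) -> bond0
  200.0.0.0/7 (200.0.0.0 - 201.255.255.255) -> GigabitEthernet0/4
  201.160.0.0/11 (201.160.0.0 - 201.191.255.255) -> GigabitEthernet0/10
More-specific entries that do NOT match:
  201.171.102.172/30 (201.171.102.172 - 201.171.102.175) does not contain 201.171.230.173
  201.171.230.176/28 (201.171.230.176 - 201.171.230.191) does not contain 201.171.230.173
  201.163.230.0/23 (201.163.230.0 - 201.163.231.255) does not contain 201.171.230.173
  201.171.224.0/22 (201.171.224.0 - 201.171.227.255) does not contain 201.171.230.173
  201.175.224.0/19 (201.175.224.0 - 201.175.255.255) does not contain 201.171.230.173
  201.171.128.0/18 (201.171.128.0 - 201.171.191.255) does not contain 201.171.230.173
  201.175.128.0/17 (201.175.128.0 - 201.175.255.255) does not contain 201.171.230.173
  233.171.0.0/16 (233.171.0.0 - 233.171.255.255) does not contain 201.171.230.173
  201.176.0.0/12 (201.176.0.0 - 201.191.255.255) does not contain 201.171.230.173
Longest matching prefix is /11 -> interface GigabitEthernet0/10.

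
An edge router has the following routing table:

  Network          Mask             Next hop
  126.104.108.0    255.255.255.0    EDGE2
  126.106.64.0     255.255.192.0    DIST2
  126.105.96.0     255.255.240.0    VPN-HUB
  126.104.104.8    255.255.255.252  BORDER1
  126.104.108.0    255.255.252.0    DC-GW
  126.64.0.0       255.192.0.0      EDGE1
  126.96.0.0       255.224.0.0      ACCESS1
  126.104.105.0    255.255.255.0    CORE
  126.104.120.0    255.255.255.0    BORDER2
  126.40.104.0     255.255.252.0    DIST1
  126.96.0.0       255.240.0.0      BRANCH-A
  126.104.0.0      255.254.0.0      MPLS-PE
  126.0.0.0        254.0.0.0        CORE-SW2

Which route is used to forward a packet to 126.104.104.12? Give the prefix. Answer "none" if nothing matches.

126.104.0.0/15

Entries matching 126.104.104.12:
  126.0.0.0/7 (126.0.0.0 - 127.255.255.255)
  126.64.0.0/10 (126.64.0.0 - 126.127.255.255)
  126.96.0.0/11 (126.96.0.0 - 126.127.255.255)
  126.96.0.0/12 (126.96.0.0 - 126.111.255.255)
  126.104.0.0/15 (126.104.0.0 - 126.105.255.255)
Most specific is 126.104.0.0/15.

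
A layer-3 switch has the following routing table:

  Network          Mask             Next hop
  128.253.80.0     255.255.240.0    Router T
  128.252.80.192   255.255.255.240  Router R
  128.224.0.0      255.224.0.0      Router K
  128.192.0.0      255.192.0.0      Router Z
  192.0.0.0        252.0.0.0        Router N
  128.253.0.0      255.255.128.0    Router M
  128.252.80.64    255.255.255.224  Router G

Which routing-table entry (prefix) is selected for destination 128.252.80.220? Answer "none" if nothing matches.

Entries matching 128.252.80.220:
  128.192.0.0/10 (128.192.0.0 - 128.255.255.255)
  128.224.0.0/11 (128.224.0.0 - 128.255.255.255)
Most specific is 128.224.0.0/11.

128.224.0.0/11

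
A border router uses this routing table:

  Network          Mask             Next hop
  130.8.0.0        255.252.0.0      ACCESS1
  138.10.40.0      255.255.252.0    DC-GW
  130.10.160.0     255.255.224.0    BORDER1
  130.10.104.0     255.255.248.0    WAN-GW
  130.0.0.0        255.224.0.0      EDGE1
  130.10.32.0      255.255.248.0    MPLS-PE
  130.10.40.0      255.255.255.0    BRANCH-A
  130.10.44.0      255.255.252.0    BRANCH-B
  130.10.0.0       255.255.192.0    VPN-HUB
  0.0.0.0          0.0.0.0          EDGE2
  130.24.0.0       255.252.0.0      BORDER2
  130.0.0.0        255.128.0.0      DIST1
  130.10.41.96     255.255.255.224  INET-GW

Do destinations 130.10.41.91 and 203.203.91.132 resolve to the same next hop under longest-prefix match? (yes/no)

130.10.41.91: longest match 130.10.0.0/18 -> VPN-HUB
203.203.91.132: longest match 0.0.0.0/0 -> EDGE2

no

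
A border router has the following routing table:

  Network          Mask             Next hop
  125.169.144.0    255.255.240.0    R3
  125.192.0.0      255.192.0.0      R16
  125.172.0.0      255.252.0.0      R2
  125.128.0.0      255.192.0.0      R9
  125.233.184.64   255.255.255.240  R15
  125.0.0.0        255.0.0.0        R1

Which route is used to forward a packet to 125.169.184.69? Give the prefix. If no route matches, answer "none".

Entries matching 125.169.184.69:
  125.0.0.0/8 (125.0.0.0 - 125.255.255.255)
  125.128.0.0/10 (125.128.0.0 - 125.191.255.255)
Most specific is 125.128.0.0/10.

125.128.0.0/10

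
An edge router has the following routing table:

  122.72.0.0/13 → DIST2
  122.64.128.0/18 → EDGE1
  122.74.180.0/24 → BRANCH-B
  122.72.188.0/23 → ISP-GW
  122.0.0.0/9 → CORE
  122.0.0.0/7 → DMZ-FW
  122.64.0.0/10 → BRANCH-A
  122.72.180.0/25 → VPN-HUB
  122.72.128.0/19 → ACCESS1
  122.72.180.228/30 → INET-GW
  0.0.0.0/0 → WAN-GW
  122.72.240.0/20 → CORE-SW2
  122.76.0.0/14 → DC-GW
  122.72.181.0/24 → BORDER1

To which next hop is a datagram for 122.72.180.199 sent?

DIST2

Routes whose prefix contains 122.72.180.199:
  0.0.0.0/0 (default, matches everything) -> WAN-GW
  122.0.0.0/7 (122.0.0.0 - 123.255.255.255) -> DMZ-FW
  122.0.0.0/9 (122.0.0.0 - 122.127.255.255) -> CORE
  122.64.0.0/10 (122.64.0.0 - 122.127.255.255) -> BRANCH-A
  122.72.0.0/13 (122.72.0.0 - 122.79.255.255) -> DIST2
More-specific entries that do NOT match:
  122.72.180.228/30 (122.72.180.228 - 122.72.180.231) does not contain 122.72.180.199
  122.72.180.0/25 (122.72.180.0 - 122.72.180.127) does not contain 122.72.180.199
  122.74.180.0/24 (122.74.180.0 - 122.74.180.255) does not contain 122.72.180.199
  122.72.181.0/24 (122.72.181.0 - 122.72.181.255) does not contain 122.72.180.199
  122.72.188.0/23 (122.72.188.0 - 122.72.189.255) does not contain 122.72.180.199
  122.72.240.0/20 (122.72.240.0 - 122.72.255.255) does not contain 122.72.180.199
  122.72.128.0/19 (122.72.128.0 - 122.72.159.255) does not contain 122.72.180.199
  122.64.128.0/18 (122.64.128.0 - 122.64.191.255) does not contain 122.72.180.199
  122.76.0.0/14 (122.76.0.0 - 122.79.255.255) does not contain 122.72.180.199
Longest matching prefix is /13 -> next hop DIST2.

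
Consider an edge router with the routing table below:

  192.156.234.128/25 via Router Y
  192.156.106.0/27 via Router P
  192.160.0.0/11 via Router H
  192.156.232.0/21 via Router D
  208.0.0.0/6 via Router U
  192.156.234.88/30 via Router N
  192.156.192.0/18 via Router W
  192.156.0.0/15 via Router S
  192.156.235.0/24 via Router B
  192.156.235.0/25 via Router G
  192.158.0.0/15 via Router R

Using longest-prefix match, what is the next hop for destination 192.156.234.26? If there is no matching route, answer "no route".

Router D

Routes whose prefix contains 192.156.234.26:
  192.156.0.0/15 (192.156.0.0 - 192.157.255.255) -> Router S
  192.156.192.0/18 (192.156.192.0 - 192.156.255.255) -> Router W
  192.156.232.0/21 (192.156.232.0 - 192.156.239.255) -> Router D
More-specific entries that do NOT match:
  192.156.234.88/30 (192.156.234.88 - 192.156.234.91) does not contain 192.156.234.26
  192.156.106.0/27 (192.156.106.0 - 192.156.106.31) does not contain 192.156.234.26
  192.156.234.128/25 (192.156.234.128 - 192.156.234.255) does not contain 192.156.234.26
  192.156.235.0/25 (192.156.235.0 - 192.156.235.127) does not contain 192.156.234.26
  192.156.235.0/24 (192.156.235.0 - 192.156.235.255) does not contain 192.156.234.26
Longest matching prefix is /21 -> next hop Router D.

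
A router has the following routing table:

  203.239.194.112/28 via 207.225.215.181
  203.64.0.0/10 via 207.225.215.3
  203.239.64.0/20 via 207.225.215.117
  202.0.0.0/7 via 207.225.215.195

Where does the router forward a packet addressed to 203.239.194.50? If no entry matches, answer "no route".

207.225.215.195

Routes whose prefix contains 203.239.194.50:
  202.0.0.0/7 (202.0.0.0 - 203.255.255.255) -> 207.225.215.195
More-specific entries that do NOT match:
  203.239.194.112/28 (203.239.194.112 - 203.239.194.127) does not contain 203.239.194.50
  203.239.64.0/20 (203.239.64.0 - 203.239.79.255) does not contain 203.239.194.50
  203.64.0.0/10 (203.64.0.0 - 203.127.255.255) does not contain 203.239.194.50
Longest matching prefix is /7 -> next hop 207.225.215.195.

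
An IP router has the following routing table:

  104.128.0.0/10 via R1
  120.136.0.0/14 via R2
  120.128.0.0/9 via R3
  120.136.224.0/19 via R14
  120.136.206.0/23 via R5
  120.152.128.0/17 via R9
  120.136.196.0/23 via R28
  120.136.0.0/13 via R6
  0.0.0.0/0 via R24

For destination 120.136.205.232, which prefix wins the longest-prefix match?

120.136.0.0/14

Entries matching 120.136.205.232:
  0.0.0.0/0 (default, matches everything)
  120.128.0.0/9 (120.128.0.0 - 120.255.255.255)
  120.136.0.0/13 (120.136.0.0 - 120.143.255.255)
  120.136.0.0/14 (120.136.0.0 - 120.139.255.255)
Most specific is 120.136.0.0/14.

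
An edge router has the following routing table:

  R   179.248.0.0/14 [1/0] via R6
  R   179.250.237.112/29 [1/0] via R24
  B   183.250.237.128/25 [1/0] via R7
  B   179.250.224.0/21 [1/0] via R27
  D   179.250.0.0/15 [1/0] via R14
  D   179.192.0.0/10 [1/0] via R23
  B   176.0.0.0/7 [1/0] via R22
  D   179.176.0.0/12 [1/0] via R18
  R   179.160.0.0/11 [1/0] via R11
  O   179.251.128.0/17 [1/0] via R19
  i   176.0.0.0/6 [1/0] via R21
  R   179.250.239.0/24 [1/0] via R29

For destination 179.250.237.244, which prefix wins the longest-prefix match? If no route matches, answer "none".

179.250.0.0/15

Entries matching 179.250.237.244:
  176.0.0.0/6 (176.0.0.0 - 179.255.255.255)
  179.192.0.0/10 (179.192.0.0 - 179.255.255.255)
  179.248.0.0/14 (179.248.0.0 - 179.251.255.255)
  179.250.0.0/15 (179.250.0.0 - 179.251.255.255)
Most specific is 179.250.0.0/15.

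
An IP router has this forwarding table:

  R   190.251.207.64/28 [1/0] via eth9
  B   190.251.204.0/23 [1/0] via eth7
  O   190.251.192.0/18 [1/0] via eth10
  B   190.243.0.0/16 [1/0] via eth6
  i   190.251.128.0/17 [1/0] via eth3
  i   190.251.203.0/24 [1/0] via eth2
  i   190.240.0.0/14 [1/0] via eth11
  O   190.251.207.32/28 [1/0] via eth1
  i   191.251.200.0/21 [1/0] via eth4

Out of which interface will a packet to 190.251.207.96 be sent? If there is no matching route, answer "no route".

Routes whose prefix contains 190.251.207.96:
  190.251.128.0/17 (190.251.128.0 - 190.251.255.255) -> eth3
  190.251.192.0/18 (190.251.192.0 - 190.251.255.255) -> eth10
More-specific entries that do NOT match:
  190.251.207.64/28 (190.251.207.64 - 190.251.207.79) does not contain 190.251.207.96
  190.251.207.32/28 (190.251.207.32 - 190.251.207.47) does not contain 190.251.207.96
  190.251.203.0/24 (190.251.203.0 - 190.251.203.255) does not contain 190.251.207.96
  190.251.204.0/23 (190.251.204.0 - 190.251.205.255) does not contain 190.251.207.96
  191.251.200.0/21 (191.251.200.0 - 191.251.207.255) does not contain 190.251.207.96
Longest matching prefix is /18 -> interface eth10.

eth10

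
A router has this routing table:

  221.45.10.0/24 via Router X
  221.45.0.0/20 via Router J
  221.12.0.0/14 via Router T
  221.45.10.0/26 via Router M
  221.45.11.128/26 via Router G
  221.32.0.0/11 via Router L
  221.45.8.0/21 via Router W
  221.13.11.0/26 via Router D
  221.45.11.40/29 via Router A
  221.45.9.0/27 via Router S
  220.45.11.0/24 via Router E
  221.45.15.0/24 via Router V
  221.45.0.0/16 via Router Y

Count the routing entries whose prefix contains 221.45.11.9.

4

Prefixes containing 221.45.11.9:
  221.32.0.0/11 (221.32.0.0 - 221.63.255.255)
  221.45.0.0/16 (221.45.0.0 - 221.45.255.255)
  221.45.0.0/20 (221.45.0.0 - 221.45.15.255)
  221.45.8.0/21 (221.45.8.0 - 221.45.15.255)
Total matching entries: 4.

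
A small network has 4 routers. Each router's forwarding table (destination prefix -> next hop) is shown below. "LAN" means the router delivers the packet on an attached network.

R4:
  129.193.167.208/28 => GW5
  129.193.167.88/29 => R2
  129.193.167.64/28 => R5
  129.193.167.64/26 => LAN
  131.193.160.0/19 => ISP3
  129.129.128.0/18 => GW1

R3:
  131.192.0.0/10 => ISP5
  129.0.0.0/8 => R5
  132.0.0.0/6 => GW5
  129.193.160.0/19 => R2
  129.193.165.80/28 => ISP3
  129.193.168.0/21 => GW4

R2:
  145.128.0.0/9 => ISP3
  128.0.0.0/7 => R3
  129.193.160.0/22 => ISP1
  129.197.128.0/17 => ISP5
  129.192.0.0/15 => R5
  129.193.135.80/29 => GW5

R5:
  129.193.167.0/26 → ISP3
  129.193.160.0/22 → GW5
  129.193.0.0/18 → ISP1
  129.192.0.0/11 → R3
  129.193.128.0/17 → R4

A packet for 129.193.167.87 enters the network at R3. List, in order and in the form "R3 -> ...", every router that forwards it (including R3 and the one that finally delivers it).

At R3: longest match for 129.193.167.87 is 129.193.160.0/19 -> R2
At R2: longest match for 129.193.167.87 is 129.192.0.0/15 -> R5
At R5: longest match for 129.193.167.87 is 129.193.128.0/17 -> R4
At R4: longest match for 129.193.167.87 is 129.193.167.64/26 -> LAN

R3 -> R2 -> R5 -> R4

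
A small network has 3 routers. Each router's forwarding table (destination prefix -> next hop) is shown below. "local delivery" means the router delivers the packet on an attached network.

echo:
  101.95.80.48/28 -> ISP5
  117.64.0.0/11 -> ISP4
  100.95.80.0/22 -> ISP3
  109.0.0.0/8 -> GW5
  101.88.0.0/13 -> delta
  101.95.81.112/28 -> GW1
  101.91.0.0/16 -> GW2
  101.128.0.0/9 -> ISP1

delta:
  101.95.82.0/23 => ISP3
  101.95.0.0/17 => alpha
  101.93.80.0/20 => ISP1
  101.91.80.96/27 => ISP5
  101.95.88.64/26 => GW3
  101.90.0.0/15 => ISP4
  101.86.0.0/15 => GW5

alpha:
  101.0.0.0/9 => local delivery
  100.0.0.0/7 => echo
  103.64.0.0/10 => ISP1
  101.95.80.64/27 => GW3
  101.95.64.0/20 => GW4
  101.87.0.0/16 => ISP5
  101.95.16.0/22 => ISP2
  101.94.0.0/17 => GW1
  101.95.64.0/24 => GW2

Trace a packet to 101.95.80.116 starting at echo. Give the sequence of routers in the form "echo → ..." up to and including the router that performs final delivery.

At echo: longest match for 101.95.80.116 is 101.88.0.0/13 -> delta
At delta: longest match for 101.95.80.116 is 101.95.0.0/17 -> alpha
At alpha: longest match for 101.95.80.116 is 101.0.0.0/9 -> local delivery

echo → delta → alpha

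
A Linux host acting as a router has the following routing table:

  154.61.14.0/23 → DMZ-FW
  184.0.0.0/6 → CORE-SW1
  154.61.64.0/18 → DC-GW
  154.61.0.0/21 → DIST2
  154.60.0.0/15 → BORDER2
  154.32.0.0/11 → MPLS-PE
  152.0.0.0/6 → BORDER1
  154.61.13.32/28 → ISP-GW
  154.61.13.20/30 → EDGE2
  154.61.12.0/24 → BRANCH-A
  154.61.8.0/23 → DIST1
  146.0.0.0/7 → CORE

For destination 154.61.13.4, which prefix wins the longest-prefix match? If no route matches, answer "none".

154.60.0.0/15

Entries matching 154.61.13.4:
  152.0.0.0/6 (152.0.0.0 - 155.255.255.255)
  154.32.0.0/11 (154.32.0.0 - 154.63.255.255)
  154.60.0.0/15 (154.60.0.0 - 154.61.255.255)
Most specific is 154.60.0.0/15.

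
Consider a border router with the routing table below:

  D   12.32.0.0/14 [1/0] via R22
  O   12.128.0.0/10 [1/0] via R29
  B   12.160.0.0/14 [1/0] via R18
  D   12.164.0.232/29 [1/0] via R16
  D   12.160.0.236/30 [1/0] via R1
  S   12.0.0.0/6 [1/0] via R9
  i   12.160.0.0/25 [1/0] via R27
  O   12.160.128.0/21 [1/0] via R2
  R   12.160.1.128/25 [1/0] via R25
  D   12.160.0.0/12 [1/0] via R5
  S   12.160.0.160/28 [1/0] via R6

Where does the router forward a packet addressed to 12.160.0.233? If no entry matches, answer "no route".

Routes whose prefix contains 12.160.0.233:
  12.0.0.0/6 (12.0.0.0 - 15.255.255.255) -> R9
  12.128.0.0/10 (12.128.0.0 - 12.191.255.255) -> R29
  12.160.0.0/12 (12.160.0.0 - 12.175.255.255) -> R5
  12.160.0.0/14 (12.160.0.0 - 12.163.255.255) -> R18
More-specific entries that do NOT match:
  12.160.0.236/30 (12.160.0.236 - 12.160.0.239) does not contain 12.160.0.233
  12.164.0.232/29 (12.164.0.232 - 12.164.0.239) does not contain 12.160.0.233
  12.160.0.160/28 (12.160.0.160 - 12.160.0.175) does not contain 12.160.0.233
  12.160.0.0/25 (12.160.0.0 - 12.160.0.127) does not contain 12.160.0.233
  12.160.1.128/25 (12.160.1.128 - 12.160.1.255) does not contain 12.160.0.233
  12.160.128.0/21 (12.160.128.0 - 12.160.135.255) does not contain 12.160.0.233
Longest matching prefix is /14 -> next hop R18.

R18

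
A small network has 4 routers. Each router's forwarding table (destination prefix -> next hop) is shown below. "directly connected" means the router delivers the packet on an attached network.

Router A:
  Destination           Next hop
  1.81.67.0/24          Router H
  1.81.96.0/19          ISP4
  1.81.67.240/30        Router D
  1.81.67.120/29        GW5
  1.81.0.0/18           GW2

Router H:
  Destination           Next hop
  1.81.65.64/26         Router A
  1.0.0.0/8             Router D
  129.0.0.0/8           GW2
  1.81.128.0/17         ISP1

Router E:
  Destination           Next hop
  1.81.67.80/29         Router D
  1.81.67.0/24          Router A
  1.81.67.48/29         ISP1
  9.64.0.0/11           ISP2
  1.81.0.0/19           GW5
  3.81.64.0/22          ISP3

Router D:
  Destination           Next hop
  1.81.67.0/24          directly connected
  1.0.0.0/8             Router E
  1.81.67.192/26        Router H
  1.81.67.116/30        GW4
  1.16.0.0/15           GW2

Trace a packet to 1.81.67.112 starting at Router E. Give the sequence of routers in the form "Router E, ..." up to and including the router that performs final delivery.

Router E, Router A, Router H, Router D

At Router E: longest match for 1.81.67.112 is 1.81.67.0/24 -> Router A
At Router A: longest match for 1.81.67.112 is 1.81.67.0/24 -> Router H
At Router H: longest match for 1.81.67.112 is 1.0.0.0/8 -> Router D
At Router D: longest match for 1.81.67.112 is 1.81.67.0/24 -> directly connected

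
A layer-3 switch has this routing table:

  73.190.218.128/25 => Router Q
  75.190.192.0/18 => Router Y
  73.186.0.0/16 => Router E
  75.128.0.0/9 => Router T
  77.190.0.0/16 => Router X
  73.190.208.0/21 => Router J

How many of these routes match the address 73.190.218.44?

No listed prefix contains 73.190.218.44.
Total matching entries: 0.

0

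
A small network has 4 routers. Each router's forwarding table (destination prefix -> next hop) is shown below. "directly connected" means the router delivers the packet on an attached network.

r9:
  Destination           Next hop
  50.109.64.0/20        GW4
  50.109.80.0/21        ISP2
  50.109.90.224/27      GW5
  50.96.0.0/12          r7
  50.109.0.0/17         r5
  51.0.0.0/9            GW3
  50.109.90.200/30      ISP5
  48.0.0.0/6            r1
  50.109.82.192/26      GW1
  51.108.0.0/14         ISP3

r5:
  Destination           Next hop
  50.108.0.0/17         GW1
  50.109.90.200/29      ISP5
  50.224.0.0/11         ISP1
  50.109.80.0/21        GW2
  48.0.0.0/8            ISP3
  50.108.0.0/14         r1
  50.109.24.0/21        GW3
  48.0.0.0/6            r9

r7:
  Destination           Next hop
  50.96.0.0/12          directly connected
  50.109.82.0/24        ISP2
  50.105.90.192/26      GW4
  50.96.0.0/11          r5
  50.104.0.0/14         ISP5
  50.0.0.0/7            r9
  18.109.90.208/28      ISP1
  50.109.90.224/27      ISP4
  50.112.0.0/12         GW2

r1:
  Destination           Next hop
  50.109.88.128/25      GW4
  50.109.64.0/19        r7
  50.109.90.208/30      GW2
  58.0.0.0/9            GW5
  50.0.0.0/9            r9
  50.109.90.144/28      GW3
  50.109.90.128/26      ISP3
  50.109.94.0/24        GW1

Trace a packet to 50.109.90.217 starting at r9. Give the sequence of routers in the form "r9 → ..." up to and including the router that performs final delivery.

r9 → r5 → r1 → r7

At r9: longest match for 50.109.90.217 is 50.109.0.0/17 -> r5
At r5: longest match for 50.109.90.217 is 50.108.0.0/14 -> r1
At r1: longest match for 50.109.90.217 is 50.109.64.0/19 -> r7
At r7: longest match for 50.109.90.217 is 50.96.0.0/12 -> directly connected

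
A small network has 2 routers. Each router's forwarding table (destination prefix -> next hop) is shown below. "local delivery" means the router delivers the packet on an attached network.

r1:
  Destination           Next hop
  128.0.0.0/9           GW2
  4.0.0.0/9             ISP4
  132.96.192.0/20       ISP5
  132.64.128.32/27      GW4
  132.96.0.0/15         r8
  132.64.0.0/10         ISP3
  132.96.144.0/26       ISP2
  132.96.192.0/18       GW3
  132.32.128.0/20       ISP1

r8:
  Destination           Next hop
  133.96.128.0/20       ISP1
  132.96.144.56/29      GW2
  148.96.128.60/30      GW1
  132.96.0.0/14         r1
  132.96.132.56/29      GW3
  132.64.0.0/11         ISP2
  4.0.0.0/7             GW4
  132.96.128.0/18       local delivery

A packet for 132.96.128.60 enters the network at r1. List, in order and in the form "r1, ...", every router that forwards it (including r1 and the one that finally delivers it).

At r1: longest match for 132.96.128.60 is 132.96.0.0/15 -> r8
At r8: longest match for 132.96.128.60 is 132.96.128.0/18 -> local delivery

r1, r8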